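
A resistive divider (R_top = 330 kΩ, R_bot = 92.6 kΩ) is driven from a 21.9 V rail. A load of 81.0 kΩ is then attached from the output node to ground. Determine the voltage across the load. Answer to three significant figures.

The load sits in parallel with R_bot: R_bot‖R_L = (92.6 × 81.0) / (92.6 + 81.0) = 43.21 kΩ.
V_out = 21.9 × 43.21 / (330 + 43.21) = 21.9 × 43.21/373.2 = 2.54 V.

V_out ≈ 2.54 V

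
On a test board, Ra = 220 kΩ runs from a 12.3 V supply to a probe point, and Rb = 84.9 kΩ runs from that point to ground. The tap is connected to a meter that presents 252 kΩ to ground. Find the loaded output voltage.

V_out ≈ 2.76 V

The load sits in parallel with Rb: Rb‖R_L = (84.9 × 252) / (84.9 + 252) = 63.50 kΩ.
V_out = 12.3 × 63.50 / (220 + 63.50) = 12.3 × 63.50/283.5 = 2.76 V.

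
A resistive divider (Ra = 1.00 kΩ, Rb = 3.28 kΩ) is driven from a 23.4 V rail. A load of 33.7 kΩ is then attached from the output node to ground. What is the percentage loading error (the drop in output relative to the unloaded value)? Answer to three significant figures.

2.22 %

The divider's output (Thévenin) resistance is Ra‖Rb = 0.7664 kΩ.
Fractional drop under load = R_th/(R_th + R_L) = 0.7664 / (0.7664 + 33.7) = 0.02223.
So the output falls by 2.22 %.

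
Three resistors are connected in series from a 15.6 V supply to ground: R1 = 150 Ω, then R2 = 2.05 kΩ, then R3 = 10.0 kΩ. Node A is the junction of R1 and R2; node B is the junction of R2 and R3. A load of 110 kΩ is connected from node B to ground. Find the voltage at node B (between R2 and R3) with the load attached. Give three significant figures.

V ≈ 12.6 V

At node B, R3 is in parallel with the load: R3‖R_L = 9167 Ω.
Below node A the resistance is R2 + (R3‖R_L) = 11220 Ω, so V_A = 15.6 × 11220/11370 = 15.39 V.
Then V_B = V_A × (R3‖R_L)/(R2 + R3‖R_L) = 15.39 × 9167/11220 = 12.6 V.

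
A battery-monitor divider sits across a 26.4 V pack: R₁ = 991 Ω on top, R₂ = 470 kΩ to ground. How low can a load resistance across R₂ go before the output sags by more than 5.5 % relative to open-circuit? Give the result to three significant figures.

Output resistance R_th = R₁‖R₂ = (991 × 470000)/471000 = 988.9 Ω.
The fractional drop is R_th/(R_th + R_L); requiring this ≤ 0.0550 gives R_L ≥ R_th(1/0.0550 − 1) = 988.9 × 17.18 = 17.0 kΩ.

R_L(min) ≈ 17.0 kΩ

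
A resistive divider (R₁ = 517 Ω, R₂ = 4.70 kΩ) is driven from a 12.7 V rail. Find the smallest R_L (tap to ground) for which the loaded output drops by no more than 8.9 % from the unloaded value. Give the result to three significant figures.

Output resistance R_th = R₁‖R₂ = (517 × 4700)/5217 = 465.8 Ω.
The fractional drop is R_th/(R_th + R_L); requiring this ≤ 0.0890 gives R_L ≥ R_th(1/0.0890 − 1) = 465.8 × 10.24 = 4.77 kΩ.

R_L(min) ≈ 4.77 kΩ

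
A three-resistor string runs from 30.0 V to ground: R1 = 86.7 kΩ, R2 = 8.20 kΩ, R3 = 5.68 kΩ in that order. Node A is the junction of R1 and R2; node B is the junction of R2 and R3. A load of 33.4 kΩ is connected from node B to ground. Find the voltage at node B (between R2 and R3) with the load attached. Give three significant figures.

At node B, R3 is in parallel with the load: R3‖R_L = 4.854 kΩ.
Below node A the resistance is R2 + (R3‖R_L) = 13.05 kΩ, so V_A = 30.0 × 13.05/99.75 = 3.926 V.
Then V_B = V_A × (R3‖R_L)/(R2 + R3‖R_L) = 3.926 × 4.854/13.05 = 1.46 V.

V ≈ 1.46 V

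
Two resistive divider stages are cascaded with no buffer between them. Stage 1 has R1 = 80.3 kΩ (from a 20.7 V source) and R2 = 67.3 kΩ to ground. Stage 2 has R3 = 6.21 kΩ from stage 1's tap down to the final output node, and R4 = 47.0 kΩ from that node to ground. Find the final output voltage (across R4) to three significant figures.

Stage 2 presents R3+R4 = 53.21 kΩ as a load on stage 1's tap.
Stage 1's lower leg becomes R2‖(R3+R4) = 29.72 kΩ, so V_mid = 20.7 × 29.72/110.0 = 5.591 V.
Stage 2 is itself unloaded: V_out = V_mid × R4/(R3+R4) = 5.591 × 47.0/53.21 = 4.94 V.

V_out ≈ 4.94 V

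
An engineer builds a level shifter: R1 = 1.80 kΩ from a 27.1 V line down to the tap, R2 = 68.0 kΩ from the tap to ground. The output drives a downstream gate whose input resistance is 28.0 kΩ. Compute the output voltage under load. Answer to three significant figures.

The load sits in parallel with R2: R2‖R_L = (68.0 × 28.0) / (68.0 + 28.0) = 19.83 kΩ.
V_out = 27.1 × 19.83 / (1.80 + 19.83) = 27.1 × 19.83/21.63 = 24.8 V.
(Unloaded it would have been 26.4 V.)

V_out ≈ 24.8 V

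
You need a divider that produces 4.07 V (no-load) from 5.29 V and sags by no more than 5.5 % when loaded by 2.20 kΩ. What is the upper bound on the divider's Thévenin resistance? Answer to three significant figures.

Loading drop = R_th/(R_th + R_L) ≤ 0.0550, so R_th ≤ R_L · ε/(1−ε) = 2.20 kΩ × 0.0550/0.9450 = 128 Ω.

R_th ≤ 128 Ω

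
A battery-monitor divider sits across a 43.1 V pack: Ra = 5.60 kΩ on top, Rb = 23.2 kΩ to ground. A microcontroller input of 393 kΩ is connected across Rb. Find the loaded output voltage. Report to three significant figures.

V_out ≈ 34.3 V

The load sits in parallel with Rb: Rb‖R_L = (23.2 × 393) / (23.2 + 393) = 21.91 kΩ.
V_out = 43.1 × 21.91 / (5.60 + 21.91) = 43.1 × 21.91/27.51 = 34.3 V.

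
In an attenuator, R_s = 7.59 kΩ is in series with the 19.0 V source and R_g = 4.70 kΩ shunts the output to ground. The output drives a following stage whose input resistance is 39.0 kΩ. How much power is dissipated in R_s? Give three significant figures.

Total resistance from the source is R_s + (R_g‖R_L) = 11.78 kΩ, so I = 19.0/11.78 kΩ = 1.612 mA.
P = I²·R_s = (1.612 mA)² × 7.59 kΩ = 19.7 mW.

P ≈ 19.7 mW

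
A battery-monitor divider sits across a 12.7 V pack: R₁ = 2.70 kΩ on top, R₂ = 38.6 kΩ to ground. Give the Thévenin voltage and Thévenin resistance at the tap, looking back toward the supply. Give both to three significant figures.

V_th = 11.9 V, R_th = 2.52 kΩ

V_th is the open-circuit tap voltage: 12.7 × 38.6/(2.70 + 38.6) = 11.9 V.
With the supply zeroed, R₁ and R₂ appear in parallel from the tap: R_th = R₁‖R₂ = (2.70 × 38.6)/41.30 = 2.52 kΩ.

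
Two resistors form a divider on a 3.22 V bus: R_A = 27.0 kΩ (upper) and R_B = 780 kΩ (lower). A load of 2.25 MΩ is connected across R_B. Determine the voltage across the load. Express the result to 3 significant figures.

The load sits in parallel with R_B: R_B‖R_L = (780 × 2250) / (780 + 2250) = 579.2 kΩ.
V_out = 3.22 × 579.2 / (27.0 + 579.2) = 3.22 × 579.2/606.2 = 3.08 V.

V_out ≈ 3.08 V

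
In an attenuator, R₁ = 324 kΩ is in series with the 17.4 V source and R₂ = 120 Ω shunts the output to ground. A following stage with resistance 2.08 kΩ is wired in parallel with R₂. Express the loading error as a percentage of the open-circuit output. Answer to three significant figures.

5.45 %

The divider's output (Thévenin) resistance is R₁‖R₂ = 120.0 Ω.
Fractional drop under load = R_th/(R_th + R_L) = 120.0 / (120.0 + 2080) = 0.05453.
So the output falls by 5.45 %.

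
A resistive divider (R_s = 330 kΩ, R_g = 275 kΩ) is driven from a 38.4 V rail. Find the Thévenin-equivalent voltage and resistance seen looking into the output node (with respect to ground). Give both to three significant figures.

V_th = 17.5 V, R_th = 150 kΩ

V_th is the open-circuit tap voltage: 38.4 × 275/(330 + 275) = 17.5 V.
With the supply zeroed, R_s and R_g appear in parallel from the tap: R_th = R_s‖R_g = (330 × 275)/605.0 = 150 kΩ.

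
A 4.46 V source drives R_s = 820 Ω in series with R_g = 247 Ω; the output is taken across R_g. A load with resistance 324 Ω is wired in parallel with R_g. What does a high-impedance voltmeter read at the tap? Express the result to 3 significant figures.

V_out ≈ 0.651 V

The load sits in parallel with R_g: R_g‖R_L = (247 × 324) / (247 + 324) = 140.2 Ω.
V_out = 4.46 × 140.2 / (820 + 140.2) = 4.46 × 140.2/960.2 = 0.651 V.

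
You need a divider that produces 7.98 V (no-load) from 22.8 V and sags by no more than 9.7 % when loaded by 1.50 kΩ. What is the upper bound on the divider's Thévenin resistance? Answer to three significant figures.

Loading drop = R_th/(R_th + R_L) ≤ 0.0970, so R_th ≤ R_L · ε/(1−ε) = 1.50 kΩ × 0.0970/0.9030 = 161 Ω.
(Any R1, R2 with R2/(R1+R2) = 0.350 and R1‖R2 ≤ 161 Ω will meet the spec.)

R_th ≤ 161 Ω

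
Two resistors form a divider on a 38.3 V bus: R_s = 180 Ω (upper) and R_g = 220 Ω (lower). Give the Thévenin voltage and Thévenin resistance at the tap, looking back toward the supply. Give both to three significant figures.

V_th = 21.1 V, R_th = 99.0 Ω

V_th is the open-circuit tap voltage: 38.3 × 220/(180 + 220) = 21.1 V.
With the supply zeroed, R_s and R_g appear in parallel from the tap: R_th = R_s‖R_g = (180 × 220)/400.0 = 99.0 Ω.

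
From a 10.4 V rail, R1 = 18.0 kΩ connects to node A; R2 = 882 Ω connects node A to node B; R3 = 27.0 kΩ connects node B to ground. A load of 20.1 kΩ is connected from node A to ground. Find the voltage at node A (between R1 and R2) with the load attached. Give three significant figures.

Below node A the series string R2+R3 = 27880 Ω sits in parallel with the 20100 Ω load: 11680 Ω.
V_A = 10.4 × 11680/(18000 + 11680) = 4.09 V.

V ≈ 4.09 V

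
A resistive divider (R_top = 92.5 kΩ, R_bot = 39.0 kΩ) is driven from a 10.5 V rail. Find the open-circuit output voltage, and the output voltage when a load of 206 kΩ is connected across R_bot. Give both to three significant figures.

Open-circuit: V = 10.5 × 39.0/(92.5 + 39.0) = 3.11 V.
With the load, R_bot becomes R_bot‖R_L = 32.79 kΩ, so V = 10.5 × 32.79/125.3 = 2.75 V.

Unloaded: 3.11 V; loaded: 2.75 V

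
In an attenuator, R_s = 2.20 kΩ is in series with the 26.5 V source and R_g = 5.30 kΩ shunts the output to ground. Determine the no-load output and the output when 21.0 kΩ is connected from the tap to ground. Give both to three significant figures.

Unloaded: 18.7 V; loaded: 17.4 V

Open-circuit: V = 26.5 × 5.30/(2.20 + 5.30) = 18.7 V.
With the load, R_g becomes R_g‖R_L = 4.232 kΩ, so V = 26.5 × 4.232/6.432 = 17.4 V.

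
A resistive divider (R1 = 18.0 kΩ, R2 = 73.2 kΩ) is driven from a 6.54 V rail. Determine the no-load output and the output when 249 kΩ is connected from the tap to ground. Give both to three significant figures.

Open-circuit: V = 6.54 × 73.2/(18.0 + 73.2) = 5.25 V.
With the load, R2 becomes R2‖R_L = 56.57 kΩ, so V = 6.54 × 56.57/74.57 = 4.96 V.

Unloaded: 5.25 V; loaded: 4.96 V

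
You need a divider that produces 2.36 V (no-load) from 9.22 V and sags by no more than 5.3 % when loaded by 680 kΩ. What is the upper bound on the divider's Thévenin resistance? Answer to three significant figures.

R_th ≤ 38.1 kΩ

Loading drop = R_th/(R_th + R_L) ≤ 0.0530, so R_th ≤ R_L · ε/(1−ε) = 680 kΩ × 0.0530/0.9470 = 38.1 kΩ.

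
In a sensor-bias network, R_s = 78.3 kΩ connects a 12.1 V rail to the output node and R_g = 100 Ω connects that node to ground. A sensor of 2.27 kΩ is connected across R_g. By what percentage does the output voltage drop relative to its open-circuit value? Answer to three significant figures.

The divider's output (Thévenin) resistance is R_s‖R_g = 99.87 Ω.
Fractional drop under load = R_th/(R_th + R_L) = 99.87 / (99.87 + 2270) = 0.04214.
So the output falls by 4.21 %.

4.21 %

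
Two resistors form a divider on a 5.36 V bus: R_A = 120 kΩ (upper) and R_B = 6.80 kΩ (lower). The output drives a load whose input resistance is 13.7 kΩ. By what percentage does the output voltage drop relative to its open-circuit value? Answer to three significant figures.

The divider's output (Thévenin) resistance is R_A‖R_B = 6.435 kΩ.
Fractional drop under load = R_th/(R_th + R_L) = 6.435 / (6.435 + 13.7) = 0.3196.
So the output falls by 32.0 %.

32.0 %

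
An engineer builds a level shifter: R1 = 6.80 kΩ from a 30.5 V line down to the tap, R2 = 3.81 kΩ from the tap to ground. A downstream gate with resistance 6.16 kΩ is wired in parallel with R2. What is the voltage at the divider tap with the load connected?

The load sits in parallel with R2: R2‖R_L = (3.81 × 6.16) / (3.81 + 6.16) = 2.354 kΩ.
V_out = 30.5 × 2.354 / (6.80 + 2.354) = 30.5 × 2.354/9.154 = 7.84 V.
(Unloaded it would have been 11.0 V.)

V_out ≈ 7.84 V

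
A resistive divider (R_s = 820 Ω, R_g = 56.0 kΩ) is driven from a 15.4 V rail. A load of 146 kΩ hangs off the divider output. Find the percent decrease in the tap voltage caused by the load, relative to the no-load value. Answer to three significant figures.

0.550 %

The divider's output (Thévenin) resistance is R_s‖R_g = 808.2 Ω.
Fractional drop under load = R_th/(R_th + R_L) = 808.2 / (808.2 + 146000) = 0.005505.
So the output falls by 0.550 %.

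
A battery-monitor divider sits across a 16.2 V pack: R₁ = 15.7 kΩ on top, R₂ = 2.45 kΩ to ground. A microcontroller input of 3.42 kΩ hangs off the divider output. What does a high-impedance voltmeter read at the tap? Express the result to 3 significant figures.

V_out ≈ 1.35 V

The load sits in parallel with R₂: R₂‖R_L = (2.45 × 3.42) / (2.45 + 3.42) = 1.427 kΩ.
V_out = 16.2 × 1.427 / (15.7 + 1.427) = 16.2 × 1.427/17.13 = 1.35 V.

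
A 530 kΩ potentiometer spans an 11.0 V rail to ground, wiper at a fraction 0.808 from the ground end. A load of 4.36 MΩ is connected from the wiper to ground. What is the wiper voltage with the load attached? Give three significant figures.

V ≈ 8.72 V

The wiper splits the pot into (1−α)R = 101.8 kΩ above and αR = 428.2 kΩ below.
Lower section ‖ load = 389.9 kΩ.
V_wiper = 11.0 × 389.9/(101.8 + 389.9) = 8.72 V.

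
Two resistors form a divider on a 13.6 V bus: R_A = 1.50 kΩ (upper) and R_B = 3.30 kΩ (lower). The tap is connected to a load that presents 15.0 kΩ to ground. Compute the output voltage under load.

V_out ≈ 8.75 V

The load sits in parallel with R_B: R_B‖R_L = (3.30 × 15.0) / (3.30 + 15.0) = 2.705 kΩ.
V_out = 13.6 × 2.705 / (1.50 + 2.705) = 13.6 × 2.705/4.205 = 8.75 V.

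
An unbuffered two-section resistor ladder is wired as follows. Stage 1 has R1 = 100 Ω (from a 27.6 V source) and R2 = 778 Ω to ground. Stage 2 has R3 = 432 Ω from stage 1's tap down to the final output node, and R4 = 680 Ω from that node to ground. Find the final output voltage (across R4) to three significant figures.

V_out ≈ 13.9 V

Stage 2 presents R3+R4 = 1112 Ω as a load on stage 1's tap.
Stage 1's lower leg becomes R2‖(R3+R4) = 457.7 Ω, so V_mid = 27.6 × 457.7/557.7 = 22.65 V.
Stage 2 is itself unloaded: V_out = V_mid × R4/(R3+R4) = 22.65 × 680/1112 = 13.9 V.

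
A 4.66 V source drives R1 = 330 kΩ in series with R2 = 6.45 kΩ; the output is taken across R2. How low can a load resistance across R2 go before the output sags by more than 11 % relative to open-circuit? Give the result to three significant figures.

R_L(min) ≈ 51.2 kΩ

Output resistance R_th = R1‖R2 = (330 × 6.45)/336.4 = 6.326 kΩ.
The fractional drop is R_th/(R_th + R_L); requiring this ≤ 0.110 gives R_L ≥ R_th(1/0.110 − 1) = 6.326 × 8.091 = 51.2 kΩ.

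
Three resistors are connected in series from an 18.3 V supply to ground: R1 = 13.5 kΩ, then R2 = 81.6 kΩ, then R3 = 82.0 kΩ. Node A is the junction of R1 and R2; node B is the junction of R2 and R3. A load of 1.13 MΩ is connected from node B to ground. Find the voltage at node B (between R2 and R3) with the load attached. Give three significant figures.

At node B, R3 is in parallel with the load: R3‖R_L = 76.45 kΩ.
Below node A the resistance is R2 + (R3‖R_L) = 158.1 kΩ, so V_A = 18.3 × 158.1/171.6 = 16.86 V.
Then V_B = V_A × (R3‖R_L)/(R2 + R3‖R_L) = 16.86 × 76.45/158.1 = 8.16 V.

V ≈ 8.16 V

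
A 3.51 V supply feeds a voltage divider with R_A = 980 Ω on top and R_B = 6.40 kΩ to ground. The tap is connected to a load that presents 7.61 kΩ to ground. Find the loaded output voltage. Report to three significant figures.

V_out ≈ 2.74 V

The load sits in parallel with R_B: R_B‖R_L = (6400 × 7610) / (6400 + 7610) = 3476 Ω.
V_out = 3.51 × 3476 / (980 + 3476) = 3.51 × 3476/4456 = 2.74 V.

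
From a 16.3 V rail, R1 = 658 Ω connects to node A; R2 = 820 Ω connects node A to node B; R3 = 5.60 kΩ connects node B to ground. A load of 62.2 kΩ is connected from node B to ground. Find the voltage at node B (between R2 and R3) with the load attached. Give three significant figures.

V ≈ 12.7 V

At node B, R3 is in parallel with the load: R3‖R_L = 5137 Ω.
Below node A the resistance is R2 + (R3‖R_L) = 5957 Ω, so V_A = 16.3 × 5957/6615 = 14.68 V.
Then V_B = V_A × (R3‖R_L)/(R2 + R3‖R_L) = 14.68 × 5137/5957 = 12.7 V.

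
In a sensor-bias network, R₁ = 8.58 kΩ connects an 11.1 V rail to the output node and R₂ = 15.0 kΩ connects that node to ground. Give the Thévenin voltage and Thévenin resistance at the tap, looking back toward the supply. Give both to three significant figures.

V_th = 7.06 V, R_th = 5.46 kΩ

V_th is the open-circuit tap voltage: 11.1 × 15.0/(8.58 + 15.0) = 7.06 V.
With the supply zeroed, R₁ and R₂ appear in parallel from the tap: R_th = R₁‖R₂ = (8.58 × 15.0)/23.58 = 5.46 kΩ.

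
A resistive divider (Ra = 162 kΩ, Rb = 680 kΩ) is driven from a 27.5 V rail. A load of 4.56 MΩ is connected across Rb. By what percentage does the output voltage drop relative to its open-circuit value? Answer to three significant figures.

2.79 %

The divider's output (Thévenin) resistance is Ra‖Rb = 130.8 kΩ.
Fractional drop under load = R_th/(R_th + R_L) = 130.8 / (130.8 + 4560) = 0.02789.
So the output falls by 2.79 %.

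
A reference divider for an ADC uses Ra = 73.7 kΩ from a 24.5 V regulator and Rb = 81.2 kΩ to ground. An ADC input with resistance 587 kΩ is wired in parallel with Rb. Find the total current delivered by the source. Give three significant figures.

I ≈ 0.169 mA

Rb‖R_L = 71.33 kΩ, so the source sees Ra + Rb‖R_L = 145.0 kΩ.
I = 24.5 V / 145.0 kΩ = 0.169 mA.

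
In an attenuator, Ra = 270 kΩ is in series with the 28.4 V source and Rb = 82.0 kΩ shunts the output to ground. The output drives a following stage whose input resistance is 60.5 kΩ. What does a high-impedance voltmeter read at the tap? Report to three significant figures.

V_out ≈ 3.24 V

The load sits in parallel with Rb: Rb‖R_L = (82.0 × 60.5) / (82.0 + 60.5) = 34.81 kΩ.
V_out = 28.4 × 34.81 / (270 + 34.81) = 28.4 × 34.81/304.8 = 3.24 V.
(Unloaded it would have been 6.62 V.)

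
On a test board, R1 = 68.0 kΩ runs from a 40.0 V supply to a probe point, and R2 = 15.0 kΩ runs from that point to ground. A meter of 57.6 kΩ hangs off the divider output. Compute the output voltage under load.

The load sits in parallel with R2: R2‖R_L = (15.0 × 57.6) / (15.0 + 57.6) = 11.90 kΩ.
V_out = 40.0 × 11.90 / (68.0 + 11.90) = 40.0 × 11.90/79.90 = 5.96 V.

V_out ≈ 5.96 V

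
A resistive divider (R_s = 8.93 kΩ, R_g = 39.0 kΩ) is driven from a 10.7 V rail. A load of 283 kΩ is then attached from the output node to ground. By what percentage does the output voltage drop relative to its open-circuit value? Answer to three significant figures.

2.50 %

The divider's output (Thévenin) resistance is R_s‖R_g = 7.266 kΩ.
Fractional drop under load = R_th/(R_th + R_L) = 7.266 / (7.266 + 283) = 0.02503.
So the output falls by 2.50 %.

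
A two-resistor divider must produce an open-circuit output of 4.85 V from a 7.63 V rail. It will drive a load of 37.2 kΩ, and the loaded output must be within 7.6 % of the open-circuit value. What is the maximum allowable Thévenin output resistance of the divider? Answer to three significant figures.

Loading drop = R_th/(R_th + R_L) ≤ 0.0760, so R_th ≤ R_L · ε/(1−ε) = 37.2 kΩ × 0.0760/0.9240 = 3.06 kΩ.

R_th ≤ 3.06 kΩ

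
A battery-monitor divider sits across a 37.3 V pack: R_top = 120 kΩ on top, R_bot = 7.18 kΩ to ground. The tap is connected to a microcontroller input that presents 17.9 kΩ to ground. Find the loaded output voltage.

V_out ≈ 1.53 V

The load sits in parallel with R_bot: R_bot‖R_L = (7.18 × 17.9) / (7.18 + 17.9) = 5.124 kΩ.
V_out = 37.3 × 5.124 / (120 + 5.124) = 37.3 × 5.124/125.1 = 1.53 V.
(Unloaded it would have been 2.11 V.)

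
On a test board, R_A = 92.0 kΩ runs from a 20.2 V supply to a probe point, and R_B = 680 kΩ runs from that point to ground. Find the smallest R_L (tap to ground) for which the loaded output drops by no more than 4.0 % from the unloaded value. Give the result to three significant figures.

R_L(min) ≈ 1.94 MΩ

Output resistance R_th = R_A‖R_B = (92.0 × 680)/772.0 = 81.04 kΩ.
The fractional drop is R_th/(R_th + R_L); requiring this ≤ 0.0400 gives R_L ≥ R_th(1/0.0400 − 1) = 81.04 × 24.00 = 1.94 MΩ.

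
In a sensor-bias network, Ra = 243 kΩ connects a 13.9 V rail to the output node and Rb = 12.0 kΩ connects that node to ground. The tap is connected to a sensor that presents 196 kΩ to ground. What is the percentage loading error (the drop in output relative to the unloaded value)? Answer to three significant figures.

5.51 %

The divider's output (Thévenin) resistance is Ra‖Rb = 11.44 kΩ.
Fractional drop under load = R_th/(R_th + R_L) = 11.44 / (11.44 + 196) = 0.05513.
So the output falls by 5.51 %.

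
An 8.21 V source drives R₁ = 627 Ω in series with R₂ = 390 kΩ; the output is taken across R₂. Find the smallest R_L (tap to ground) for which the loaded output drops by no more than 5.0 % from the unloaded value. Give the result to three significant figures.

R_L(min) ≈ 11.9 kΩ

Output resistance R_th = R₁‖R₂ = (627 × 390000)/390600 = 626.0 Ω.
The fractional drop is R_th/(R_th + R_L); requiring this ≤ 0.0500 gives R_L ≥ R_th(1/0.0500 − 1) = 626.0 × 19.00 = 11.9 kΩ.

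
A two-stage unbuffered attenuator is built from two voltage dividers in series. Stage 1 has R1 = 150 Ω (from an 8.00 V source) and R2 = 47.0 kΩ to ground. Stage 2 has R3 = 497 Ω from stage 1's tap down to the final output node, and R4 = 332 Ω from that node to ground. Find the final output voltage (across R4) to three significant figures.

Stage 2 presents R3+R4 = 829.0 Ω as a load on stage 1's tap.
Stage 1's lower leg becomes R2‖(R3+R4) = 814.6 Ω, so V_mid = 8.00 × 814.6/964.6 = 6.756 V.
Stage 2 is itself unloaded: V_out = V_mid × R4/(R3+R4) = 6.756 × 332/829.0 = 2.71 V.

V_out ≈ 2.71 V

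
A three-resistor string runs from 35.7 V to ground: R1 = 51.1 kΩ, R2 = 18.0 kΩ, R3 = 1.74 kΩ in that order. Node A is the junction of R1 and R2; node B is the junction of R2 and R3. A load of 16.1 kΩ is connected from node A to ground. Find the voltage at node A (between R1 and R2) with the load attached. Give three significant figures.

Below node A the series string R2+R3 = 19.74 kΩ sits in parallel with the 16.1 kΩ load: 8.868 kΩ.
V_A = 35.7 × 8.868/(51.1 + 8.868) = 5.28 V.

V ≈ 5.28 V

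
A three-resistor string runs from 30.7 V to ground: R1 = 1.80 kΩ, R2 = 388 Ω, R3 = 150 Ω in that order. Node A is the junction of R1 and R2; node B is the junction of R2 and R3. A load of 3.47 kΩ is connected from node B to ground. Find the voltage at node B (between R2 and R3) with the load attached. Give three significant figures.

V ≈ 1.89 V

At node B, R3 is in parallel with the load: R3‖R_L = 143.8 Ω.
Below node A the resistance is R2 + (R3‖R_L) = 531.8 Ω, so V_A = 30.7 × 531.8/2332 = 7.001 V.
Then V_B = V_A × (R3‖R_L)/(R2 + R3‖R_L) = 7.001 × 143.8/531.8 = 1.89 V.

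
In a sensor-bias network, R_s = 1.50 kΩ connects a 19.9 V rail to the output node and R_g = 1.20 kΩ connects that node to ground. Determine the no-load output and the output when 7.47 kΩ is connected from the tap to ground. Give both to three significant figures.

Unloaded: 8.84 V; loaded: 8.12 V

Open-circuit: V = 19.9 × 1.20/(1.50 + 1.20) = 8.84 V.
With the load, R_g becomes R_g‖R_L = 1.034 kΩ, so V = 19.9 × 1.034/2.534 = 8.12 V.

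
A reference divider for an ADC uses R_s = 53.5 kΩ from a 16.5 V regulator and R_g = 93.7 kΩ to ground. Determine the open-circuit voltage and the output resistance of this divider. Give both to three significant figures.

V_th is the open-circuit tap voltage: 16.5 × 93.7/(53.5 + 93.7) = 10.5 V.
With the supply zeroed, R_s and R_g appear in parallel from the tap: R_th = R_s‖R_g = (53.5 × 93.7)/147.2 = 34.1 kΩ.

V_th = 10.5 V, R_th = 34.1 kΩ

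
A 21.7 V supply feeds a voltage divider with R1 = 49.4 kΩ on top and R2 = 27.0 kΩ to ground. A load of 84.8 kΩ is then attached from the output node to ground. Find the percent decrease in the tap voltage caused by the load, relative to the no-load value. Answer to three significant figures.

Unloaded V = 21.7 × 27.0/76.40 = 7.669 V.
Loaded: R2‖R_L = 20.48 kΩ, giving V = 21.7 × 20.48/69.88 = 6.360 V.
Drop = (7.669 − 6.360) / 7.669 = 17.1 %.

17.1 %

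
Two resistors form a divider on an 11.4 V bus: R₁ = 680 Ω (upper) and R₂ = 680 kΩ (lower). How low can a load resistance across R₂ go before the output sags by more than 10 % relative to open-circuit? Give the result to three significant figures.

Output resistance R_th = R₁‖R₂ = (680 × 680000)/680700 = 679.3 Ω.
The fractional drop is R_th/(R_th + R_L); requiring this ≤ 0.100 gives R_L ≥ R_th(1/0.100 − 1) = 679.3 × 9.000 = 6.11 kΩ.

R_L(min) ≈ 6.11 kΩ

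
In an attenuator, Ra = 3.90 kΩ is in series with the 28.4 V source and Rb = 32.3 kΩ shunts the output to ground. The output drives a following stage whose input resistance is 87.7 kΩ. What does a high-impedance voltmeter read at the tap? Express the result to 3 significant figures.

V_out ≈ 24.4 V

The load sits in parallel with Rb: Rb‖R_L = (32.3 × 87.7) / (32.3 + 87.7) = 23.61 kΩ.
V_out = 28.4 × 23.61 / (3.90 + 23.61) = 28.4 × 23.61/27.51 = 24.4 V.
(Unloaded it would have been 25.3 V.)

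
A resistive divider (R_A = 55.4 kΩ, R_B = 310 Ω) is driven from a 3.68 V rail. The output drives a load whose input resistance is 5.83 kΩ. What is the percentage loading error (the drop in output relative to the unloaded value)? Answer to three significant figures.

5.02 %

The divider's output (Thévenin) resistance is R_A‖R_B = 308.3 Ω.
Fractional drop under load = R_th/(R_th + R_L) = 308.3 / (308.3 + 5830) = 0.05022.
So the output falls by 5.02 %.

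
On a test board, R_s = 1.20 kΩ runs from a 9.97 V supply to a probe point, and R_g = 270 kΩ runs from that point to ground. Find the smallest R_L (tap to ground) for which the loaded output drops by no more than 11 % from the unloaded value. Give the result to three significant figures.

R_L(min) ≈ 9.67 kΩ

Output resistance R_th = R_s‖R_g = (1.20 × 270)/271.2 = 1.195 kΩ.
The fractional drop is R_th/(R_th + R_L); requiring this ≤ 0.110 gives R_L ≥ R_th(1/0.110 − 1) = 1.195 × 8.091 = 9.67 kΩ.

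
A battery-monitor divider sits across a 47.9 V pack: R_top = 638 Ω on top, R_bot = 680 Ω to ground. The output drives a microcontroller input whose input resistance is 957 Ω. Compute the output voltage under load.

The load sits in parallel with R_bot: R_bot‖R_L = (680 × 957) / (680 + 957) = 397.5 Ω.
V_out = 47.9 × 397.5 / (638 + 397.5) = 47.9 × 397.5/1036 = 18.4 V.

V_out ≈ 18.4 V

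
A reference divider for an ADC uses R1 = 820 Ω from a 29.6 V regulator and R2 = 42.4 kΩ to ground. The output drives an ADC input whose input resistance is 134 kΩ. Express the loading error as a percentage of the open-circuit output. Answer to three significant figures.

The divider's output (Thévenin) resistance is R1‖R2 = 804.4 Ω.
Fractional drop under load = R_th/(R_th + R_L) = 804.4 / (804.4 + 134000) = 0.005967.
So the output falls by 0.597 %.

0.597 %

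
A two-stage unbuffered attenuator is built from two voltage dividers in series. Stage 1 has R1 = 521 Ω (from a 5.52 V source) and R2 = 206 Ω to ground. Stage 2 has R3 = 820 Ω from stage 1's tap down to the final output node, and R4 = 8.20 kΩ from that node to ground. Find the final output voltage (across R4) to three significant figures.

Stage 2 presents R3+R4 = 9020 Ω as a load on stage 1's tap.
Stage 1's lower leg becomes R2‖(R3+R4) = 201.4 Ω, so V_mid = 5.52 × 201.4/722.4 = 1.539 V.
Stage 2 is itself unloaded: V_out = V_mid × R4/(R3+R4) = 1.539 × 8200/9020 = 1.40 V.

V_out ≈ 1.40 V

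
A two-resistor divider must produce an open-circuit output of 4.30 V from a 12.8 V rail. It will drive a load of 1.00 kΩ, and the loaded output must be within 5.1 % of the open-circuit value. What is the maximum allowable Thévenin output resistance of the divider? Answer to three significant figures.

R_th ≤ 53.7 Ω

Loading drop = R_th/(R_th + R_L) ≤ 0.0510, so R_th ≤ R_L · ε/(1−ε) = 1.00 kΩ × 0.0510/0.9490 = 53.7 Ω.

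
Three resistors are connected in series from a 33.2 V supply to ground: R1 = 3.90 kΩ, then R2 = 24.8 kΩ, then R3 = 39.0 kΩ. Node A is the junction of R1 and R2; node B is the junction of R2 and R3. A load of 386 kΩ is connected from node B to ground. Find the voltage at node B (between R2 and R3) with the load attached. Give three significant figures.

V ≈ 18.3 V

At node B, R3 is in parallel with the load: R3‖R_L = 35.42 kΩ.
Below node A the resistance is R2 + (R3‖R_L) = 60.22 kΩ, so V_A = 33.2 × 60.22/64.12 = 31.18 V.
Then V_B = V_A × (R3‖R_L)/(R2 + R3‖R_L) = 31.18 × 35.42/60.22 = 18.3 V.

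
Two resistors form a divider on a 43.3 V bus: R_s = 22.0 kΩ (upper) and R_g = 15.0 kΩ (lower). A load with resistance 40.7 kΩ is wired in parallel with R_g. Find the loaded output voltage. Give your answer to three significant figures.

V_out ≈ 14.4 V

The load sits in parallel with R_g: R_g‖R_L = (15.0 × 40.7) / (15.0 + 40.7) = 10.96 kΩ.
V_out = 43.3 × 10.96 / (22.0 + 10.96) = 43.3 × 10.96/32.96 = 14.4 V.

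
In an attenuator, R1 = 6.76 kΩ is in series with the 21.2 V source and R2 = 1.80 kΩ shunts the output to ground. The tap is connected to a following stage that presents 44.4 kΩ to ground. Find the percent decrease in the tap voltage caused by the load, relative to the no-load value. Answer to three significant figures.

The divider's output (Thévenin) resistance is R1‖R2 = 1.421 kΩ.
Fractional drop under load = R_th/(R_th + R_L) = 1.421 / (1.421 + 44.4) = 0.03102.
So the output falls by 3.10 %.

3.10 %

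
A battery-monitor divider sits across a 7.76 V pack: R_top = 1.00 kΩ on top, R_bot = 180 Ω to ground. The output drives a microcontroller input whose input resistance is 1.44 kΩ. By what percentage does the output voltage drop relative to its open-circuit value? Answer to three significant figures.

9.58 %

The divider's output (Thévenin) resistance is R_top‖R_bot = 152.5 Ω.
Fractional drop under load = R_th/(R_th + R_L) = 152.5 / (152.5 + 1440) = 0.09579.
So the output falls by 9.58 %.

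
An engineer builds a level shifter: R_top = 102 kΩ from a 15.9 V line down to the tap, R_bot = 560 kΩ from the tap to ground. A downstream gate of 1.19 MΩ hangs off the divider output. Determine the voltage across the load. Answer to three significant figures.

V_out ≈ 12.5 V

The load sits in parallel with R_bot: R_bot‖R_L = (560 × 1190) / (560 + 1190) = 380.8 kΩ.
V_out = 15.9 × 380.8 / (102 + 380.8) = 15.9 × 380.8/482.8 = 12.5 V.
(Unloaded it would have been 13.5 V.)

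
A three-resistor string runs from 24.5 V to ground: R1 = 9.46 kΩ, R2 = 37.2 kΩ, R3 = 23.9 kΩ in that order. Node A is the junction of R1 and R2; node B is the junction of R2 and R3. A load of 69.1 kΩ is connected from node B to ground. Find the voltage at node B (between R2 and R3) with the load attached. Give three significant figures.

At node B, R3 is in parallel with the load: R3‖R_L = 17.76 kΩ.
Below node A the resistance is R2 + (R3‖R_L) = 54.96 kΩ, so V_A = 24.5 × 54.96/64.42 = 20.90 V.
Then V_B = V_A × (R3‖R_L)/(R2 + R3‖R_L) = 20.90 × 17.76/54.96 = 6.75 V.

V ≈ 6.75 V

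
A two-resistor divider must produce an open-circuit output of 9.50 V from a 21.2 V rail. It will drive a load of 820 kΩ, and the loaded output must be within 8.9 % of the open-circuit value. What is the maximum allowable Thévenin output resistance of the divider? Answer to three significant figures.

R_th ≤ 80.1 kΩ

Loading drop = R_th/(R_th + R_L) ≤ 0.0890, so R_th ≤ R_L · ε/(1−ε) = 820 kΩ × 0.0890/0.9110 = 80.1 kΩ.
(Any R1, R2 with R2/(R1+R2) = 0.448 and R1‖R2 ≤ 80.1 kΩ will meet the spec.)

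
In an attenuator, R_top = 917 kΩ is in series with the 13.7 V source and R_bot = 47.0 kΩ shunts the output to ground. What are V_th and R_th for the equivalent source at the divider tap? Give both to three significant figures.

V_th = 0.668 V, R_th = 44.7 kΩ

V_th is the open-circuit tap voltage: 13.7 × 47.0/(917 + 47.0) = 0.668 V.
With the supply zeroed, R_top and R_bot appear in parallel from the tap: R_th = R_top‖R_bot = (917 × 47.0)/964.0 = 44.7 kΩ.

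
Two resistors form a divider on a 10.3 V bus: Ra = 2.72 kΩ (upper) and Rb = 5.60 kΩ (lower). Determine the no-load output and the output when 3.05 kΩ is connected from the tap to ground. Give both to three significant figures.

Unloaded: 6.93 V; loaded: 4.33 V

Open-circuit: V = 10.3 × 5.60/(2.72 + 5.60) = 6.93 V.
With the load, Rb becomes Rb‖R_L = 1.975 kΩ, so V = 10.3 × 1.975/4.695 = 4.33 V.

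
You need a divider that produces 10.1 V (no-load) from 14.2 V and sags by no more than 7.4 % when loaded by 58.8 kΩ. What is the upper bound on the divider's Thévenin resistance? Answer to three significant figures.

Loading drop = R_th/(R_th + R_L) ≤ 0.0740, so R_th ≤ R_L · ε/(1−ε) = 58.8 kΩ × 0.0740/0.9260 = 4.70 kΩ.

R_th ≤ 4.70 kΩ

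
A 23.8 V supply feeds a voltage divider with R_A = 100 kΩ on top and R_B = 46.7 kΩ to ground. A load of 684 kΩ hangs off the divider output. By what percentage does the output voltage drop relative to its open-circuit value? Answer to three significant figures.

The divider's output (Thévenin) resistance is R_A‖R_B = 31.83 kΩ.
Fractional drop under load = R_th/(R_th + R_L) = 31.83 / (31.83 + 684) = 0.04447.
So the output falls by 4.45 %.

4.45 %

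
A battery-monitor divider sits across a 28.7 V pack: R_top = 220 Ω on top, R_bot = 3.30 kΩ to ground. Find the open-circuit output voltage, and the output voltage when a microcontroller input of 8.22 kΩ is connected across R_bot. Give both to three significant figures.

Unloaded: 26.9 V; loaded: 26.2 V

Open-circuit: V = 28.7 × 3300/(220 + 3300) = 26.9 V.
With the load, R_bot becomes R_bot‖R_L = 2355 Ω, so V = 28.7 × 2355/2575 = 26.2 V.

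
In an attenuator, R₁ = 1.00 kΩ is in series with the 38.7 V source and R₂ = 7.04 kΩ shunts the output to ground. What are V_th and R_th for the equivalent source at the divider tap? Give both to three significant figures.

V_th is the open-circuit tap voltage: 38.7 × 7.04/(1.00 + 7.04) = 33.9 V.
With the supply zeroed, R₁ and R₂ appear in parallel from the tap: R_th = R₁‖R₂ = (1.00 × 7.04)/8.040 = 876 Ω.

V_th = 33.9 V, R_th = 876 Ω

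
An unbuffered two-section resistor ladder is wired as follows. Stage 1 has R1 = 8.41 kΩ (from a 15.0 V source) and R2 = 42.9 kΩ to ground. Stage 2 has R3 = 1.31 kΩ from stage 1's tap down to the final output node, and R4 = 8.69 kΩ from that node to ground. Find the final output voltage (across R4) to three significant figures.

V_out ≈ 6.40 V

Stage 2 presents R3+R4 = 10.00 kΩ as a load on stage 1's tap.
Stage 1's lower leg becomes R2‖(R3+R4) = 8.110 kΩ, so V_mid = 15.0 × 8.110/16.52 = 7.364 V.
Stage 2 is itself unloaded: V_out = V_mid × R4/(R3+R4) = 7.364 × 8.69/10.00 = 6.40 V.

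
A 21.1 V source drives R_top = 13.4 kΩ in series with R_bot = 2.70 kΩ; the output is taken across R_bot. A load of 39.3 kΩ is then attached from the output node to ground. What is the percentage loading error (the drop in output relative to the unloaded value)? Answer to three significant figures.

The divider's output (Thévenin) resistance is R_top‖R_bot = 2.247 kΩ.
Fractional drop under load = R_th/(R_th + R_L) = 2.247 / (2.247 + 39.3) = 0.05409.
So the output falls by 5.41 %.

5.41 %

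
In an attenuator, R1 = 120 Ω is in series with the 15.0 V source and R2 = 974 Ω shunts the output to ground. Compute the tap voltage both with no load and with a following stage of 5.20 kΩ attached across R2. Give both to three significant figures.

Unloaded: 13.4 V; loaded: 13.1 V

Open-circuit: V = 15.0 × 974/(120 + 974) = 13.4 V.
With the load, R2 becomes R2‖R_L = 820.3 Ω, so V = 15.0 × 820.3/940.3 = 13.1 V.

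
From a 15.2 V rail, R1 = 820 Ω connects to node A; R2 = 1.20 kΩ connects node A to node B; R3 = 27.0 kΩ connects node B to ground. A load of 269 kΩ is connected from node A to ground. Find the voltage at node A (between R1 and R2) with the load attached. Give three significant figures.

V ≈ 14.7 V

Below node A the series string R2+R3 = 28200 Ω sits in parallel with the 269000 Ω load: 25520 Ω.
V_A = 15.2 × 25520/(820 + 25520) = 14.7 V.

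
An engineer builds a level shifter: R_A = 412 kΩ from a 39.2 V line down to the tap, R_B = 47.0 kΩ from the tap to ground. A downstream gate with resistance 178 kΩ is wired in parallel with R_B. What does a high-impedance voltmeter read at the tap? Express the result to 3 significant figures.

The load sits in parallel with R_B: R_B‖R_L = (47.0 × 178) / (47.0 + 178) = 37.18 kΩ.
V_out = 39.2 × 37.18 / (412 + 37.18) = 39.2 × 37.18/449.2 = 3.24 V.

V_out ≈ 3.24 V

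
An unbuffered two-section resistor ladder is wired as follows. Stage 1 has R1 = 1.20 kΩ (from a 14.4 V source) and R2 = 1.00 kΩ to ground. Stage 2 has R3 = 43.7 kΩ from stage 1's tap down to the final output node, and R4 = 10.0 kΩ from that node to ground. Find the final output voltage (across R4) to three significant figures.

Stage 2 presents R3+R4 = 53.70 kΩ as a load on stage 1's tap.
Stage 1's lower leg becomes R2‖(R3+R4) = 0.9817 kΩ, so V_mid = 14.4 × 0.9817/2.182 = 6.480 V.
Stage 2 is itself unloaded: V_out = V_mid × R4/(R3+R4) = 6.480 × 10.0/53.70 = 1.21 V.

V_out ≈ 1.21 V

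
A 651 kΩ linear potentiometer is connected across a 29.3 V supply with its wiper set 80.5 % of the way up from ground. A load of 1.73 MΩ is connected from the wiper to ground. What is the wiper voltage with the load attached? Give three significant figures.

V ≈ 22.3 V

The wiper splits the pot into (1−α)R = 126.9 kΩ above and αR = 524.1 kΩ below.
Lower section ‖ load = 402.2 kΩ.
V_wiper = 29.3 × 402.2/(126.9 + 402.2) = 22.3 V.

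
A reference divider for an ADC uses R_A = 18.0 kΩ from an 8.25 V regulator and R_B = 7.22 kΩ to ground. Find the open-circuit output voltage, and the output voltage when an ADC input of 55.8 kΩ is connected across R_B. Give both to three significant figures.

Open-circuit: V = 8.25 × 7.22/(18.0 + 7.22) = 2.36 V.
With the load, R_B becomes R_B‖R_L = 6.393 kΩ, so V = 8.25 × 6.393/24.39 = 2.16 V.

Unloaded: 2.36 V; loaded: 2.16 V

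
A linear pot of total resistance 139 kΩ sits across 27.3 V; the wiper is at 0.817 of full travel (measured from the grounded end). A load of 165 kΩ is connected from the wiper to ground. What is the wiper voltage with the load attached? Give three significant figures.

The wiper splits the pot into (1−α)R = 25.44 kΩ above and αR = 113.6 kΩ below.
Lower section ‖ load = 67.27 kΩ.
V_wiper = 27.3 × 67.27/(25.44 + 67.27) = 19.8 V.

V ≈ 19.8 V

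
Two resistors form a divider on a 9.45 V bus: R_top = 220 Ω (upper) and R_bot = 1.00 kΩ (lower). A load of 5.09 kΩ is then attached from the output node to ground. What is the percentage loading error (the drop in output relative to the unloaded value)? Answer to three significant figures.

The divider's output (Thévenin) resistance is R_top‖R_bot = 180.3 Ω.
Fractional drop under load = R_th/(R_th + R_L) = 180.3 / (180.3 + 5090) = 0.03422.
So the output falls by 3.42 %.

3.42 %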